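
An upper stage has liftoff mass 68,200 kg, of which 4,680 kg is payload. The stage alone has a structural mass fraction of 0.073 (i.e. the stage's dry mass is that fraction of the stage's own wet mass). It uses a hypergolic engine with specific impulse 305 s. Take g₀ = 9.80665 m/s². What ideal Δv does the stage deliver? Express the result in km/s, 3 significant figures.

Δv ≈ 5.95 km/s

Stage wet mass = m₀ − payload = 68,200 − 4,680 = 63,520 kg.
Stage dry mass = ε × stage wet mass = 0.073 × 63,520 = 4,636.96 kg.
Burnout mass m_f = stage dry + payload = 4,636.96 + 4,680 = 9,316.96 kg.
v_e = Isp · g₀ = 305 × 9.80665 = 2991.0 m/s.
Rocket equation: Δv = v_e · ln(68,200/9,316.96) = 2991.0 × ln(7.32) = 2991.0 × 1.9906 ≈ 5954 m/s.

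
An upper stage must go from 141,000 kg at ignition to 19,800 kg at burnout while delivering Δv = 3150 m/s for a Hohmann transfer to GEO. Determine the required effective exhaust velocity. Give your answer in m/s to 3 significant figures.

v_e ≈ 1600 m/s

ln(m₀/m_f) = ln(141000/19800) = ln(7.121) = 1.9631.
v_e = Δv / ln(m₀/m_f) = 3150 / 1.9631 = 1604.6 m/s.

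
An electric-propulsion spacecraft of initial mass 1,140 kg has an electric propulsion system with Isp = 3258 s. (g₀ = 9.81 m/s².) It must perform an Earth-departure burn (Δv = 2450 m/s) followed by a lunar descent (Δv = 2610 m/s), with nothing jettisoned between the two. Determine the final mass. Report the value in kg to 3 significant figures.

v_e = Isp · g₀ = 3258 × 9.81 = 31961.0 m/s.
After the first burn: m = 1140 × exp(−2450/31961.0) = 1140 × 0.92621 = 1,055.88 kg.
After the second burn: m = 1,055.88 × exp(−2610/31961.0) = 1,055.88 × 0.92158 = 973.078 kg.

final mass ≈ 973 kg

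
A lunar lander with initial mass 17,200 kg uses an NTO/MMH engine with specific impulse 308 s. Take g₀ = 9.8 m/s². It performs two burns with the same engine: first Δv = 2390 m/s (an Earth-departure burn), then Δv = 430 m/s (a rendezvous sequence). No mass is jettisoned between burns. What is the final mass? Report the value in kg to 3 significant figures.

v_e = Isp · g₀ = 308 × 9.8 = 3018.4 m/s.
After the first burn: m = 17200 × exp(−2390/3018.4) = 17200 × 0.45302 = 7,791.94 kg.
After the second burn: m = 7,791.94 × exp(−430/3018.4) = 7,791.94 × 0.86722 = 6,757.33 kg.

final mass ≈ 6760 kg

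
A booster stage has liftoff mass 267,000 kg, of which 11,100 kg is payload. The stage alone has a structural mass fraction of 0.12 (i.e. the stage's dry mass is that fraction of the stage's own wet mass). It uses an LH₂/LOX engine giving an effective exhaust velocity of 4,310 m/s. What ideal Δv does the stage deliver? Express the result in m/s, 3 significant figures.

Δv ≈ 7990 m/s

Stage wet mass = m₀ − payload = 267,000 − 11,100 = 255,900 kg.
Stage dry mass = ε × stage wet mass = 0.12 × 255,900 = 30,708 kg.
Burnout mass m_f = stage dry + payload = 30,708 + 11,100 = 41,808 kg.
Δv = v_e · ln(267,000/41,808) = 4310.0 × ln(6.386) = 4310.0 × 1.8542 ≈ 7991 m/s.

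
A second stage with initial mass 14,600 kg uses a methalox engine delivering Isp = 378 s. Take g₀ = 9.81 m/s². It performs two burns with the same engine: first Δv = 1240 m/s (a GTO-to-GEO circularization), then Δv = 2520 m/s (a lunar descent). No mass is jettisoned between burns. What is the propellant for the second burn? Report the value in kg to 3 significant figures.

propellant for the second burn ≈ 5150 kg

v_e = Isp · g₀ = 378 × 9.81 = 3708.2 m/s.
After the first burn: m = 14600 × exp(−1240/3708.2) = 14600 × 0.71577 = 10,450.2 kg.
After the second burn: m = 10,450.2 × exp(−2520/3708.2) = 10,450.2 × 0.50683 = 5,296.47 kg.
Second-burn propellant = 10,450.2 − 5,296.47 = 5,153.73 kg.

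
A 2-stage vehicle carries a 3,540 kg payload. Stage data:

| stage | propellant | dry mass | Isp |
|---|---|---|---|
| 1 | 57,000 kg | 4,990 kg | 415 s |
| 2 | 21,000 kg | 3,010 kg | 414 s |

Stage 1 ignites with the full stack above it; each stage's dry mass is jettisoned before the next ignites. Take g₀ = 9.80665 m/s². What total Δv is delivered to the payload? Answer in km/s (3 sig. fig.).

Δv ≈ 9.95 km/s

Ignition mass of stage 1 = 57,000+4,990 + 21,000+3,010 + 3,540 = 89,540 kg.
Stage 1: m₀ = 89,540 kg, m_f = 89,540 − 57,000 = 32,540 kg; Δv = 415×9.80665×ln(2.752) = 4069.8×1.0122 ≈ 4119 m/s.
Stage 2: m₀ = 27,550 kg, m_f = 27,550 − 21,000 = 6,550 kg; Δv = 414×9.80665×ln(4.206) = 4060.0×1.4365 ≈ 5832 m/s.
Total Δv = 4119 + 5832 = 9951 m/s.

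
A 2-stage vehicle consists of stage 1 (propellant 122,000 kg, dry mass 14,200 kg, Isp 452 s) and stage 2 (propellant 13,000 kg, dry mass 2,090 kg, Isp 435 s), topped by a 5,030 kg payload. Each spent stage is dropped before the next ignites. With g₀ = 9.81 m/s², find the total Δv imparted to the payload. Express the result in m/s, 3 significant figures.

Δv ≈ 11200 m/s

Ignition mass of stage 1 = 122,000+14,200 + 13,000+2,090 + 5,030 = 156,320 kg.
Stage 1: m₀ = 156,320 kg, m_f = 156,320 − 122,000 = 34,320 kg; Δv = 452×9.81×ln(4.555) = 4434.1×1.5162 ≈ 6723 m/s.
Stage 2: m₀ = 20,120 kg, m_f = 20,120 − 13,000 = 7,120 kg; Δv = 435×9.81×ln(2.826) = 4267.4×1.0388 ≈ 4433 m/s.
Total Δv = 6723 + 4433 = 11156 m/s.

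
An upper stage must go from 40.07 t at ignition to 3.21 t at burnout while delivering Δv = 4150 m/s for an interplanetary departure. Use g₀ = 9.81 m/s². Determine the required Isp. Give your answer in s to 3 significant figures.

ln(m₀/m_f) = ln(40070/3210) = ln(12.48) = 2.5244.
From the ideal rocket equation, v_e = Δv / ln(m₀/m_f) = 4150 / 2.5244 = 1644.0 m/s.
Isp = v_e / g₀ = 1644.0 / 9.81 = 167.6 s.

Isp ≈ 168 s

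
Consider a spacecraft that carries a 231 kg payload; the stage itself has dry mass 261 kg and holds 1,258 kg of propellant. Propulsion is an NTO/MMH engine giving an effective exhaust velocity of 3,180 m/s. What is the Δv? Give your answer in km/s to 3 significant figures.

Δv ≈ 4.04 km/s

m₀ = payload + dry + propellant = 231 + 261 + 1,258 = 1,750 kg.
m_f = payload + dry = 231 + 261 = 492 kg.
By the Tsiolkovsky rocket equation, Δv = v_e · ln(m₀/m_f) = 3180.0 × ln(3.557) = 3180.0 × 1.2689 ≈ 4035.1 m/s.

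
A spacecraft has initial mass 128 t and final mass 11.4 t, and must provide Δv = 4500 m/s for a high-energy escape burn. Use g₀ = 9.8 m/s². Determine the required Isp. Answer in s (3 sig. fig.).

ln(m₀/m_f) = ln(128000/11400) = ln(11.23) = 2.4184.
Using Δv = v_e ln(m₀/m_f): v_e = Δv / ln(m₀/m_f) = 4500 / 2.4184 = 1860.7 m/s.
Isp = v_e / g₀ = 1860.7 / 9.8 = 189.9 s.

Isp ≈ 190 s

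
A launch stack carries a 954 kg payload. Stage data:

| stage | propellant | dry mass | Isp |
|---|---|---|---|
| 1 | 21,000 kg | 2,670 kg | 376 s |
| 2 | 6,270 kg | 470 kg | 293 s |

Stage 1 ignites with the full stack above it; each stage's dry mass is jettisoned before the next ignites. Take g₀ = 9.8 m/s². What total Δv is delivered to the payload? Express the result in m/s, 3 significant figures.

Ignition mass of stage 1 = 21,000+2,670 + 6,270+470 + 954 = 31,364 kg.
Stage 1: m₀ = 31,364 kg, m_f = 31,364 − 21,000 = 10,364 kg; Δv = 376×9.8×ln(3.026) = 3684.8×1.1073 ≈ 4080 m/s.
Stage 2: m₀ = 7,694 kg, m_f = 7,694 − 6,270 = 1,424 kg; Δv = 293×9.8×ln(5.403) = 2871.4×1.6870 ≈ 4844 m/s.
Total Δv = 4080 + 4844 = 8924 m/s.

Δv ≈ 8920 m/s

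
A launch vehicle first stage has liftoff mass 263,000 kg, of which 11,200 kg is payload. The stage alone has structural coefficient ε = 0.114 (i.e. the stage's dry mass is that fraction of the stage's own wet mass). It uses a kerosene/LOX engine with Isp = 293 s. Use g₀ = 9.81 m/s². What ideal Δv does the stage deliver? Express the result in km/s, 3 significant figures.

Stage wet mass = m₀ − payload = 263,000 − 11,200 = 251,800 kg.
Stage dry mass = ε × stage wet mass = 0.114 × 251,800 = 28,705.2 kg.
Burnout mass m_f = stage dry + payload = 28,705.2 + 11,200 = 39,905.2 kg.
v_e = Isp · g₀ = 293 × 9.81 = 2874.3 m/s.
Δv = v_e · ln(263,000/39,905.2) = 2874.3 × ln(6.591) = 2874.3 × 1.8856 ≈ 5420 m/s.

Δv ≈ 5.42 km/s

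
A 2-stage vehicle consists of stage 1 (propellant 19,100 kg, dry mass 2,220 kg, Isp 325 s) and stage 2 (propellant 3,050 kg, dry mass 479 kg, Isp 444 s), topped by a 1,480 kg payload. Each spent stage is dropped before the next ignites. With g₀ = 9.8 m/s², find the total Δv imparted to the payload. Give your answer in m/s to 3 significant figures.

Ignition mass of stage 1 = 19,100+2,220 + 3,050+479 + 1,480 = 26,329 kg.
Stage 1: m₀ = 26,329 kg, m_f = 26,329 − 19,100 = 7,229 kg; Δv = 325×9.8×ln(3.642) = 3185.0×1.2926 ≈ 4117 m/s.
Stage 2: m₀ = 5,009 kg, m_f = 5,009 − 3,050 = 1,959 kg; Δv = 444×9.8×ln(2.557) = 4351.2×0.9388 ≈ 4085 m/s.
Total Δv = 4117 + 4085 = 8202 m/s.

Δv ≈ 8200 m/s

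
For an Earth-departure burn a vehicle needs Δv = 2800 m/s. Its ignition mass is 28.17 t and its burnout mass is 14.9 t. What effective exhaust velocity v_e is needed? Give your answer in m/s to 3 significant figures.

ln(m₀/m_f) = ln(28170/14900) = ln(1.891) = 0.6369.
By the Tsiolkovsky rocket equation, v_e = Δv / ln(m₀/m_f) = 2800 / 0.6369 = 4396.3 m/s.

v_e ≈ 4400 m/s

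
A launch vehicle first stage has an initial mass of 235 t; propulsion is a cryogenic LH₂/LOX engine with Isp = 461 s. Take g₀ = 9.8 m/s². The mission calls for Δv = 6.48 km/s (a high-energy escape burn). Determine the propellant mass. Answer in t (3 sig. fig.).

v_e = Isp · g₀ = 461 × 9.8 = 4517.8 m/s.
m₀/m_f = exp(Δv / v_e) = exp(6480 / 4517.8) = exp(1.4343) = 4.1968.
m_f = 235 / 4.1968 = 55.995 t, so propellant = m₀ − m_f = 235 − 55.995 = 179.005 t.

propellant mass ≈ 179 t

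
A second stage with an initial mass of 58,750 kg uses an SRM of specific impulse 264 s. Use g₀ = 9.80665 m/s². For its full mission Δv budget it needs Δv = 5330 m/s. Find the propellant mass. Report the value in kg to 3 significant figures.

propellant mass ≈ 51300 kg

v_e = Isp · g₀ = 264 × 9.80665 = 2589.0 m/s.
m₀/m_f = exp(Δv / v_e) = exp(5330 / 2589.0) = exp(2.0587) = 7.8361.
m_f = 58,750 / 7.8361 = 7,497.35 kg, so propellant = m₀ − m_f = 58,750 − 7,497.35 = 51,252.65 kg.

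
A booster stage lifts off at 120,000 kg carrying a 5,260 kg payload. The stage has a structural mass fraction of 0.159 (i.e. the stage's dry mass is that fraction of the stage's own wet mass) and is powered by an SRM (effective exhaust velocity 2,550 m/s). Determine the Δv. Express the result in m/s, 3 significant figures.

Δv ≈ 4160 m/s

Stage wet mass = m₀ − payload = 120,000 − 5,260 = 114,740 kg.
Stage dry mass = ε × stage wet mass = 0.159 × 114,740 = 18,243.7 kg.
Burnout mass m_f = stage dry + payload = 18,243.7 + 5,260 = 23,503.7 kg.
Δv = v_e · ln(120,000/23,503.7) = 2550.0 × ln(5.106) = 2550.0 × 1.6303 ≈ 4157 m/s.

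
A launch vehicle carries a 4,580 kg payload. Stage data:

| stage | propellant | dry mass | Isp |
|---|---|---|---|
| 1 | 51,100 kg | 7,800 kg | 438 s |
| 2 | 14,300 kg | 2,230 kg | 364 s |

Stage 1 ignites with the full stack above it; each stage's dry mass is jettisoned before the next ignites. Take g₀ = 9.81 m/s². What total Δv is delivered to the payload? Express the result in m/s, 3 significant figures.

Ignition mass of stage 1 = 51,100+7,800 + 14,300+2,230 + 4,580 = 80,010 kg.
Stage 1: m₀ = 80,010 kg, m_f = 80,010 − 51,100 = 28,910 kg; Δv = 438×9.81×ln(2.768) = 4296.8×1.0180 ≈ 4374 m/s.
Stage 2: m₀ = 21,110 kg, m_f = 21,110 − 14,300 = 6,810 kg; Δv = 364×9.81×ln(3.1) = 3570.8×1.1314 ≈ 4040 m/s.
Total Δv = 4374 + 4040 = 8414 m/s.

Δv ≈ 8410 m/s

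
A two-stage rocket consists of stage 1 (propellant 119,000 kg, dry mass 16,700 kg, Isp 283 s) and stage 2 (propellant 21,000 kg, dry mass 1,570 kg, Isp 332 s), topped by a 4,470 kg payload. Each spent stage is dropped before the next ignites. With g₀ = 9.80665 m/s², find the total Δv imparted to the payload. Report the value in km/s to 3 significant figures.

Ignition mass of stage 1 = 119,000+16,700 + 21,000+1,570 + 4,470 = 162,740 kg.
Stage 1: m₀ = 162,740 kg, m_f = 162,740 − 119,000 = 43,740 kg; Δv = 283×9.80665×ln(3.721) = 2775.3×1.3139 ≈ 3646 m/s.
Stage 2: m₀ = 27,040 kg, m_f = 27,040 − 21,000 = 6,040 kg; Δv = 332×9.80665×ln(4.477) = 3255.8×1.4989 ≈ 4880 m/s.
Total Δv = 3646 + 4880 = 8526 m/s.

Δv ≈ 8.53 km/s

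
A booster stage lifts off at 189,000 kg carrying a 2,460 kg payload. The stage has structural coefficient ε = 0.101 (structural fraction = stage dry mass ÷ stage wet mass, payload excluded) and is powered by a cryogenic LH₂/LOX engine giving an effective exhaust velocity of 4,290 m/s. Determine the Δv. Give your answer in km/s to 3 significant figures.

Δv ≈ 9.37 km/s

Stage wet mass = m₀ − payload = 189,000 − 2,460 = 186,540 kg.
Stage dry mass = ε × stage wet mass = 0.101 × 186,540 = 18,840.5 kg.
Burnout mass m_f = stage dry + payload = 18,840.5 + 2,460 = 21,300.5 kg.
Using Δv = v_e ln(m₀/m_f): Δv = v_e · ln(189,000/21,300.5) = 4290.0 × ln(8.873) = 4290.0 × 2.1830 ≈ 9365 m/s.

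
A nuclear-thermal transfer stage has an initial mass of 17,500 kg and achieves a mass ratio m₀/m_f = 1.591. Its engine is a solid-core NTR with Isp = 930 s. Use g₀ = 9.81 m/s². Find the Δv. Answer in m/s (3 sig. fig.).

v_e = Isp · g₀ = 930 × 9.81 = 9123.3 m/s.
Rocket equation: Δv = v_e · ln(1.591) = 9123.3 × 0.4644 ≈ 4236.5 m/s.

Δv ≈ 4240 m/s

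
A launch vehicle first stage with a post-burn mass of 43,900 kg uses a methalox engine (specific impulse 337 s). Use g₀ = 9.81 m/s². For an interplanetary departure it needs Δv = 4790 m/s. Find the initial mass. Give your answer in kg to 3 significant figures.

initial mass ≈ 187000 kg

v_e = Isp · g₀ = 337 × 9.81 = 3306.0 m/s.
By the Tsiolkovsky rocket equation, m₀/m_f = exp(Δv / v_e) = exp(4790 / 3306.0) = exp(1.4489) = 4.2584.
m₀ = m_f × 4.2584 = 43,900 × 4.2584 = 186,944 kg.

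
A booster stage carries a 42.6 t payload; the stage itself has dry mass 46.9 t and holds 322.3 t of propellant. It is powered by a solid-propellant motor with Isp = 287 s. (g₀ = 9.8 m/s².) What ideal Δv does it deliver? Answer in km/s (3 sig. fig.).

v_e = Isp · g₀ = 287 × 9.8 = 2812.6 m/s.
m₀ = payload + dry + propellant = 42.6 + 46.9 + 322.3 = 411.8 t.
m_f = payload + dry = 42.6 + 46.9 = 89.5 t.
Δv = v_e · ln(m₀/m_f) = 2812.6 × ln(4.601) = 2812.6 × 1.5263 ≈ 4292.9 m/s.

Δv ≈ 4.29 km/s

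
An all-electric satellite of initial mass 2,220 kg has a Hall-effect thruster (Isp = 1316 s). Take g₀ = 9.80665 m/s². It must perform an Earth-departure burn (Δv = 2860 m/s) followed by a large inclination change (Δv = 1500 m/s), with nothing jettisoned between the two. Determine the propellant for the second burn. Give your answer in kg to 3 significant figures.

v_e = Isp · g₀ = 1316 × 9.80665 = 12905.6 m/s.
After the first burn: m = 2220 × exp(−2860/12905.6) = 2220 × 0.80123 = 1,778.73 kg.
After the second burn: m = 1,778.73 × exp(−1500/12905.6) = 1,778.73 × 0.89027 = 1,583.55 kg.
Second-burn propellant = 1,778.73 − 1,583.55 = 195.18 kg.

propellant for the second burn ≈ 195 kg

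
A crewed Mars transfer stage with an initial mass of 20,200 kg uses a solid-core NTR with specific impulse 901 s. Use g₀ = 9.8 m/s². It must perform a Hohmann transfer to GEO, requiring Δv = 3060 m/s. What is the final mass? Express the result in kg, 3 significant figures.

v_e = Isp · g₀ = 901 × 9.8 = 8829.8 m/s.
From the ideal rocket equation, m₀/m_f = exp(Δv / v_e) = exp(3060 / 8829.8) = exp(0.3466) = 1.4142.
m_f = m₀ / 1.4142 = 20,200 / 1.4142 = 14,283.7 kg.

final mass ≈ 14300 kg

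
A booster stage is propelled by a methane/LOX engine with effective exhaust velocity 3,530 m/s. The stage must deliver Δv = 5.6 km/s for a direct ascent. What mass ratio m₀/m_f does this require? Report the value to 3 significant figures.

mass ratio ≈ 4.89

Rocket equation: m₀/m_f = exp(Δv / v_e) = exp(5600 / 3530.0) = exp(1.5864) = 4.8861.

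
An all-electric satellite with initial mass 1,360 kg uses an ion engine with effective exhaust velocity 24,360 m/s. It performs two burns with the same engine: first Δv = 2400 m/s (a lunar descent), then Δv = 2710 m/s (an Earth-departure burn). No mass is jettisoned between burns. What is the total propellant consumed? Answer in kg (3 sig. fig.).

After the first burn: m = 1360 × exp(−2400/24360.0) = 1360 × 0.90618 = 1,232.4 kg.
After the second burn: m = 1,232.4 × exp(−2710/24360.0) = 1,232.4 × 0.89472 = 1,102.65 kg.
Total propellant = m₀ − m_final = 1360 − 1,102.65 = 257.35 kg.

total propellant consumed ≈ 257 kg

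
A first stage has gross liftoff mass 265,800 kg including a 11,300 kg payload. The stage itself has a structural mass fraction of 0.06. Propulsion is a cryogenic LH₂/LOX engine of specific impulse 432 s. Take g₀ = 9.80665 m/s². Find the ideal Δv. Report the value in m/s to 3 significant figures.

Stage wet mass = m₀ − payload = 265,800 − 11,300 = 254,500 kg.
Stage dry mass = ε × stage wet mass = 0.06 × 254,500 = 15,270 kg.
Burnout mass m_f = stage dry + payload = 15,270 + 11,300 = 26,570 kg.
v_e = Isp · g₀ = 432 × 9.80665 = 4236.5 m/s.
From the ideal rocket equation, Δv = v_e · ln(265,800/26,570) = 4236.5 × ln(10) = 4236.5 × 2.3030 ≈ 9756 m/s.

Δv ≈ 9760 m/s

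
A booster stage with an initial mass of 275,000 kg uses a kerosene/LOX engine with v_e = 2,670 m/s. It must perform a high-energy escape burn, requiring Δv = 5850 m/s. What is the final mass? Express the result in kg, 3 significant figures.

final mass ≈ 30700 kg

Using Δv = v_e ln(m₀/m_f): m₀/m_f = exp(Δv / v_e) = exp(5850 / 2670.0) = exp(2.1910) = 8.9443.
m_f = m₀ / 8.9443 = 275,000 / 8.9443 = 30,745.8 kg.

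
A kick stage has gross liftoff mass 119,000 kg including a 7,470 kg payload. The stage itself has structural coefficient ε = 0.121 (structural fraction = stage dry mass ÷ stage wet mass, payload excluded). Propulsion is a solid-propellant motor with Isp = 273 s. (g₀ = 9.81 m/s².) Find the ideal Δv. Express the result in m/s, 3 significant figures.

Δv ≈ 4650 m/s

Stage wet mass = m₀ − payload = 119,000 − 7,470 = 111,530 kg.
Stage dry mass = ε × stage wet mass = 0.121 × 111,530 = 13,495.1 kg.
Burnout mass m_f = stage dry + payload = 13,495.1 + 7,470 = 20,965.1 kg.
v_e = Isp · g₀ = 273 × 9.81 = 2678.1 m/s.
Rocket equation: Δv = v_e · ln(119,000/20,965.1) = 2678.1 × ln(5.676) = 2678.1 × 1.7363 ≈ 4650 m/s.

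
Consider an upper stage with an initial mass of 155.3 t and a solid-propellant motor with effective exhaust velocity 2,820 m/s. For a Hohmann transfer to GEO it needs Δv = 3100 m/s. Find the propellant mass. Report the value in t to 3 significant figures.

propellant mass ≈ 104 t

Using Δv = v_e ln(m₀/m_f): m₀/m_f = exp(Δv / v_e) = exp(3100 / 2820.0) = exp(1.0993) = 3.0020.
m_f = 155.3 / 3.0020 = 51.7322 t, so propellant = m₀ − m_f = 155.3 − 51.7322 = 103.5678 t.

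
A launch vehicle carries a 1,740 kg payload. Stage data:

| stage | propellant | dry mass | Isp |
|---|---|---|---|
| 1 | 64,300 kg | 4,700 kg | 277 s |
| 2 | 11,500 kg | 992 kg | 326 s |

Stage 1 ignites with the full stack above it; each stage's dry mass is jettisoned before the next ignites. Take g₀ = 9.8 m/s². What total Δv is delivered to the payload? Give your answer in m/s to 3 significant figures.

Δv ≈ 9290 m/s

Ignition mass of stage 1 = 64,300+4,700 + 11,500+992 + 1,740 = 83,232 kg.
Stage 1: m₀ = 83,232 kg, m_f = 83,232 − 64,300 = 18,932 kg; Δv = 277×9.8×ln(4.396) = 2714.6×1.4808 ≈ 4020 m/s.
Stage 2: m₀ = 14,232 kg, m_f = 14,232 − 11,500 = 2,732 kg; Δv = 326×9.8×ln(5.209) = 3194.8×1.6505 ≈ 5273 m/s.
Total Δv = 4020 + 5273 = 9293 m/s.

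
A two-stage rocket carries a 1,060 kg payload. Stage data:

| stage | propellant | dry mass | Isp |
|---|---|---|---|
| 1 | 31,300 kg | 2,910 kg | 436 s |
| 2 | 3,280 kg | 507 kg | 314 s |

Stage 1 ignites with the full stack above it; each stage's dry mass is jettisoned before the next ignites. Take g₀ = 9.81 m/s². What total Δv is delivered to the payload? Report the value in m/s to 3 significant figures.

Ignition mass of stage 1 = 31,300+2,910 + 3,280+507 + 1,060 = 39,057 kg.
Stage 1: m₀ = 39,057 kg, m_f = 39,057 − 31,300 = 7,757 kg; Δv = 436×9.81×ln(5.035) = 4277.2×1.6164 ≈ 6914 m/s.
Stage 2: m₀ = 4,847 kg, m_f = 4,847 − 3,280 = 1,567 kg; Δv = 314×9.81×ln(3.093) = 3080.3×1.1292 ≈ 3478 m/s.
Total Δv = 6914 + 3478 = 10392 m/s.

Δv ≈ 10400 m/s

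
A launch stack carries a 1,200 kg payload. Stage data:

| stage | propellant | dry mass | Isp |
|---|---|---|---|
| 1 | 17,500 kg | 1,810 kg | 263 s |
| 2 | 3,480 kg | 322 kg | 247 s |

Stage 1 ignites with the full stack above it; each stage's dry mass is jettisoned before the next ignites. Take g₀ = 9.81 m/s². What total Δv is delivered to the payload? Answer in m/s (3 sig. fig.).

Δv ≈ 6170 m/s

Ignition mass of stage 1 = 17,500+1,810 + 3,480+322 + 1,200 = 24,312 kg.
Stage 1: m₀ = 24,312 kg, m_f = 24,312 − 17,500 = 6,812 kg; Δv = 263×9.81×ln(3.569) = 2580.0×1.2723 ≈ 3283 m/s.
Stage 2: m₀ = 5,002 kg, m_f = 5,002 − 3,480 = 1,522 kg; Δv = 247×9.81×ln(3.286) = 2423.1×1.1898 ≈ 2883 m/s.
Total Δv = 3283 + 2883 = 6166 m/s.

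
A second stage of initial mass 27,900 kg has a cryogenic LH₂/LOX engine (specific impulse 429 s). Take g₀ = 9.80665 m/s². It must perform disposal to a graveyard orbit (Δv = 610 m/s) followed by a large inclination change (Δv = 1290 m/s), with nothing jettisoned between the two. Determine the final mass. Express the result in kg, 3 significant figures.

v_e = Isp · g₀ = 429 × 9.80665 = 4207.1 m/s.
After the first burn: m = 27900 × exp(−610/4207.1) = 27900 × 0.86503 = 24,134.3 kg.
After the second burn: m = 24,134.3 × exp(−1290/4207.1) = 24,134.3 × 0.73592 = 17,760.9 kg.

final mass ≈ 17800 kg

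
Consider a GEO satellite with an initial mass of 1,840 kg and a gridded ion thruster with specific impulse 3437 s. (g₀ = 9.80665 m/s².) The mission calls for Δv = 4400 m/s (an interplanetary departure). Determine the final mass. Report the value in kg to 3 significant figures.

v_e = Isp · g₀ = 3437 × 9.80665 = 33705.5 m/s.
m₀/m_f = exp(Δv / v_e) = exp(4400 / 33705.5) = exp(0.1305) = 1.1394.
m_f = m₀ / 1.1394 = 1,840 / 1.1394 = 1,614.89 kg.

final mass ≈ 1610 kg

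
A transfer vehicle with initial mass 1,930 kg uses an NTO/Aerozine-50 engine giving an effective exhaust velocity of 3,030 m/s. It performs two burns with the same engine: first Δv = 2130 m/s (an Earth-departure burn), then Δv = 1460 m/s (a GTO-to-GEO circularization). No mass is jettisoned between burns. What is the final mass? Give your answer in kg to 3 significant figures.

final mass ≈ 590 kg

After the first burn: m = 1930 × exp(−2130/3030.0) = 1930 × 0.49511 = 955.562 kg.
After the second burn: m = 955.562 × exp(−1460/3030.0) = 955.562 × 0.61764 = 590.193 kg.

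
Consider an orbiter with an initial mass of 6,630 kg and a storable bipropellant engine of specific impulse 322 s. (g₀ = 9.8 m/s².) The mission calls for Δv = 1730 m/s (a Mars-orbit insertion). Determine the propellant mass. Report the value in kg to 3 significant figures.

propellant mass ≈ 2800 kg

v_e = Isp · g₀ = 322 × 9.8 = 3155.6 m/s.
From the ideal rocket equation, m₀/m_f = exp(Δv / v_e) = exp(1730 / 3155.6) = exp(0.5482) = 1.7302.
m_f = 6,630 / 1.7302 = 3,831.93 kg, so propellant = m₀ − m_f = 6,630 − 3,831.93 = 2,798.07 kg.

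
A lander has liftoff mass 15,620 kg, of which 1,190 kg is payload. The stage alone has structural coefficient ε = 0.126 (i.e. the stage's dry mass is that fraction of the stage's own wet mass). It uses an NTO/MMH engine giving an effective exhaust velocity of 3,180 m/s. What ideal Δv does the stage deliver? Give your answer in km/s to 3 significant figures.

Stage wet mass = m₀ − payload = 15,620 − 1,190 = 14,430 kg.
Stage dry mass = ε × stage wet mass = 0.126 × 14,430 = 1,818.18 kg.
Burnout mass m_f = stage dry + payload = 1,818.18 + 1,190 = 3,008.18 kg.
Δv = v_e · ln(15,620/3,008.18) = 3180.0 × ln(5.193) = 3180.0 × 1.6472 ≈ 5238 m/s.

Δv ≈ 5.24 km/s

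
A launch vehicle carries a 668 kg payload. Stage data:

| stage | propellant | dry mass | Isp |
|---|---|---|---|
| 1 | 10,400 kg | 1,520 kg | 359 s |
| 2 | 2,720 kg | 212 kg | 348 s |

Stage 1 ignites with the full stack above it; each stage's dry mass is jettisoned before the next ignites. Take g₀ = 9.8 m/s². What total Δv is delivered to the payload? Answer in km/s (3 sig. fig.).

Δv ≈ 8.71 km/s

Ignition mass of stage 1 = 10,400+1,520 + 2,720+212 + 668 = 15,520 kg.
Stage 1: m₀ = 15,520 kg, m_f = 15,520 − 10,400 = 5,120 kg; Δv = 359×9.8×ln(3.031) = 3518.2×1.1090 ≈ 3902 m/s.
Stage 2: m₀ = 3,600 kg, m_f = 3,600 − 2,720 = 880 kg; Δv = 348×9.8×ln(4.091) = 3410.4×1.4088 ≈ 4804 m/s.
Total Δv = 3902 + 4804 = 8706 m/s.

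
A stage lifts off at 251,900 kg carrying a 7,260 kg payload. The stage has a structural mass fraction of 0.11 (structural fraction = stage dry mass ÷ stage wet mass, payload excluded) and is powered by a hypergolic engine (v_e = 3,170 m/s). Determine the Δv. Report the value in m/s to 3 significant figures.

Stage wet mass = m₀ − payload = 251,900 − 7,260 = 244,640 kg.
Stage dry mass = ε × stage wet mass = 0.11 × 244,640 = 26,910.4 kg.
Burnout mass m_f = stage dry + payload = 26,910.4 + 7,260 = 34,170.4 kg.
By the Tsiolkovsky rocket equation, Δv = v_e · ln(251,900/34,170.4) = 3170.0 × ln(7.372) = 3170.0 × 1.9977 ≈ 6333 m/s.

Δv ≈ 6330 m/s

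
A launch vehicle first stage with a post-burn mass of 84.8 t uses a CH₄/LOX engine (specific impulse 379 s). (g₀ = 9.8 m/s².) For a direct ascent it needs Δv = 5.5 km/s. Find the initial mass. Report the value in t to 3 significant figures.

initial mass ≈ 373 t

v_e = Isp · g₀ = 379 × 9.8 = 3714.2 m/s.
m₀/m_f = exp(Δv / v_e) = exp(5500 / 3714.2) = exp(1.4808) = 4.3965.
m₀ = m_f × 4.3965 = 84.8 × 4.3965 = 372.823 t.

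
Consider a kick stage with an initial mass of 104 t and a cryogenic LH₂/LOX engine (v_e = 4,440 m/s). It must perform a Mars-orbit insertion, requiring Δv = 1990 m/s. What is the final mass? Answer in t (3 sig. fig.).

final mass ≈ 66.4 t

Rocket equation: m₀/m_f = exp(Δv / v_e) = exp(1990 / 4440.0) = exp(0.4482) = 1.5655.
m_f = m₀ / 1.5655 = 104 / 1.5655 = 66.4324 t.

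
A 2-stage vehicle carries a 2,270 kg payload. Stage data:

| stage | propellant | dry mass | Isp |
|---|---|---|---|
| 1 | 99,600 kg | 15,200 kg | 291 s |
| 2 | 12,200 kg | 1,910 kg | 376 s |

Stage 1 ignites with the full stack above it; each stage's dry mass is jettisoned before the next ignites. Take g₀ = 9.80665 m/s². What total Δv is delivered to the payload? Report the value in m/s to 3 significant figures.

Δv ≈ 9100 m/s

Ignition mass of stage 1 = 99,600+15,200 + 12,200+1,910 + 2,270 = 131,180 kg.
Stage 1: m₀ = 131,180 kg, m_f = 131,180 − 99,600 = 31,580 kg; Δv = 291×9.80665×ln(4.154) = 2853.7×1.4240 ≈ 4064 m/s.
Stage 2: m₀ = 16,380 kg, m_f = 16,380 − 12,200 = 4,180 kg; Δv = 376×9.80665×ln(3.919) = 3687.3×1.3657 ≈ 5036 m/s.
Total Δv = 4064 + 5036 = 9100 m/s.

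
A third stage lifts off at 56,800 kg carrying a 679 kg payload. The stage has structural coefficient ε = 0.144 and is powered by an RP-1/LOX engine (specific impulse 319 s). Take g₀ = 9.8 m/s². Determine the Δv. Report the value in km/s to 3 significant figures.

Δv ≈ 5.84 km/s

Stage wet mass = m₀ − payload = 56,800 − 679 = 56,121 kg.
Stage dry mass = ε × stage wet mass = 0.144 × 56,121 = 8,081.42 kg.
Burnout mass m_f = stage dry + payload = 8,081.42 + 679 = 8,760.42 kg.
v_e = Isp · g₀ = 319 × 9.8 = 3126.2 m/s.
Rocket equation: Δv = v_e · ln(56,800/8,760.42) = 3126.2 × ln(6.484) = 3126.2 × 1.8693 ≈ 5844 m/s.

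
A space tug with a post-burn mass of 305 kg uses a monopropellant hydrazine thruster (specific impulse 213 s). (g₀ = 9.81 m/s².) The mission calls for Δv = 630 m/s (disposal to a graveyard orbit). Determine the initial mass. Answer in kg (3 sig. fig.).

v_e = Isp · g₀ = 213 × 9.81 = 2089.5 m/s.
Rocket equation: m₀/m_f = exp(Δv / v_e) = exp(630 / 2089.5) = exp(0.3015) = 1.3519.
m₀ = m_f × 1.3519 = 305 × 1.3519 = 412.33 kg.

initial mass ≈ 412 kg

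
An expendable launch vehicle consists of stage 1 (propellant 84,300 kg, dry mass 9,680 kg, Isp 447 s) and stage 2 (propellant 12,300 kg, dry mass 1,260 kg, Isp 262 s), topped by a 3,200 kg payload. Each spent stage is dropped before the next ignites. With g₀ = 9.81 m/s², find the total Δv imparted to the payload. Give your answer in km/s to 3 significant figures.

Ignition mass of stage 1 = 84,300+9,680 + 12,300+1,260 + 3,200 = 110,740 kg.
Stage 1: m₀ = 110,740 kg, m_f = 110,740 − 84,300 = 26,440 kg; Δv = 447×9.81×ln(4.188) = 4385.1×1.4323 ≈ 6281 m/s.
Stage 2: m₀ = 16,760 kg, m_f = 16,760 − 12,300 = 4,460 kg; Δv = 262×9.81×ln(3.758) = 2570.2×1.3238 ≈ 3403 m/s.
Total Δv = 6281 + 3403 = 9684 m/s.

Δv ≈ 9.68 km/s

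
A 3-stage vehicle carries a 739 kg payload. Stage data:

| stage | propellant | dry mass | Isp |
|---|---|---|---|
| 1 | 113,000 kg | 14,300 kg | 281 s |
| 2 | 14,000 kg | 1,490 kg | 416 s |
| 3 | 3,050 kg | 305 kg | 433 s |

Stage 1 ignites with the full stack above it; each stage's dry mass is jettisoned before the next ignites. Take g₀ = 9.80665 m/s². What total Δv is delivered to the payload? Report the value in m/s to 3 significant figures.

Δv ≈ 15000 m/s

Ignition mass of stage 1 = 113,000+14,300 + 14,000+1,490 + 3,050+305 + 739 = 146,884 kg.
Stage 1: m₀ = 146,884 kg, m_f = 146,884 − 113,000 = 33,884 kg; Δv = 281×9.80665×ln(4.335) = 2755.7×1.4667 ≈ 4042 m/s.
Stage 2: m₀ = 19,584 kg, m_f = 19,584 − 14,000 = 5,584 kg; Δv = 416×9.80665×ln(3.507) = 4079.6×1.2548 ≈ 5119 m/s.
Stage 3: m₀ = 4,094 kg, m_f = 4,094 − 3,050 = 1,044 kg; Δv = 433×9.80665×ln(3.921) = 4246.3×1.3665 ≈ 5802 m/s.
Total Δv = 4042 + 5119 + 5802 = 14963 m/s.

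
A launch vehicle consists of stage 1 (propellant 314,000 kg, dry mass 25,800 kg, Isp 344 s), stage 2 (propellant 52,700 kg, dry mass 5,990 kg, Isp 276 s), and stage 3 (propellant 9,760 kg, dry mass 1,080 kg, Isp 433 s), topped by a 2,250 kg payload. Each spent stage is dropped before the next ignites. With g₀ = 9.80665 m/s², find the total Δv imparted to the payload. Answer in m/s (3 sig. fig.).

Δv ≈ 14300 m/s

Ignition mass of stage 1 = 314,000+25,800 + 52,700+5,990 + 9,760+1,080 + 2,250 = 411,580 kg.
Stage 1: m₀ = 411,580 kg, m_f = 411,580 − 314,000 = 97,580 kg; Δv = 344×9.80665×ln(4.218) = 3373.5×1.4393 ≈ 4856 m/s.
Stage 2: m₀ = 71,780 kg, m_f = 71,780 − 52,700 = 19,080 kg; Δv = 276×9.80665×ln(3.762) = 2706.6×1.3250 ≈ 3586 m/s.
Stage 3: m₀ = 13,090 kg, m_f = 13,090 − 9,760 = 3,330 kg; Δv = 433×9.80665×ln(3.931) = 4246.3×1.3689 ≈ 5813 m/s.
Total Δv = 4856 + 3586 + 5813 = 14255 m/s.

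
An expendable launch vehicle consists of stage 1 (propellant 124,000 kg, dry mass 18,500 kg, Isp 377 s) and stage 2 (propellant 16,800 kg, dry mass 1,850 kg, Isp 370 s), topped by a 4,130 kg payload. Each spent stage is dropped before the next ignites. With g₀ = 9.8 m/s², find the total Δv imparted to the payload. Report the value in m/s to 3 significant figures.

Δv ≈ 9980 m/s

Ignition mass of stage 1 = 124,000+18,500 + 16,800+1,850 + 4,130 = 165,280 kg.
Stage 1: m₀ = 165,280 kg, m_f = 165,280 − 124,000 = 41,280 kg; Δv = 377×9.8×ln(4.004) = 3694.6×1.3873 ≈ 5125 m/s.
Stage 2: m₀ = 22,780 kg, m_f = 22,780 − 16,800 = 5,980 kg; Δv = 370×9.8×ln(3.809) = 3626.0×1.3375 ≈ 4850 m/s.
Total Δv = 5125 + 4850 = 9975 m/s.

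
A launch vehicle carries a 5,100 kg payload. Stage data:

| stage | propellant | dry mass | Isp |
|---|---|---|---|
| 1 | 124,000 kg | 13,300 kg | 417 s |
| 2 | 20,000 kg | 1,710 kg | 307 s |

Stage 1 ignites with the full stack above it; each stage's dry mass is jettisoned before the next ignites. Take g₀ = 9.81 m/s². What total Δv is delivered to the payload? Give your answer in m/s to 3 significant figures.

Ignition mass of stage 1 = 124,000+13,300 + 20,000+1,710 + 5,100 = 164,110 kg.
Stage 1: m₀ = 164,110 kg, m_f = 164,110 − 124,000 = 40,110 kg; Δv = 417×9.81×ln(4.091) = 4090.8×1.4089 ≈ 5764 m/s.
Stage 2: m₀ = 26,810 kg, m_f = 26,810 − 20,000 = 6,810 kg; Δv = 307×9.81×ln(3.937) = 3011.7×1.3704 ≈ 4127 m/s.
Total Δv = 5764 + 4127 = 9891 m/s.

Δv ≈ 9890 m/s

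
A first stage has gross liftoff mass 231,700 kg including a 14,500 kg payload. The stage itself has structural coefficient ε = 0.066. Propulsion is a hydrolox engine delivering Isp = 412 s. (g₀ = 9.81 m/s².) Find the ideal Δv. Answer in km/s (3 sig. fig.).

Δv ≈ 8.42 km/s

Stage wet mass = m₀ − payload = 231,700 − 14,500 = 217,200 kg.
Stage dry mass = ε × stage wet mass = 0.066 × 217,200 = 14,335.2 kg.
Burnout mass m_f = stage dry + payload = 14,335.2 + 14,500 = 28,835.2 kg.
v_e = Isp · g₀ = 412 × 9.81 = 4041.7 m/s.
From the ideal rocket equation, Δv = v_e · ln(231,700/28,835.2) = 4041.7 × ln(8.035) = 4041.7 × 2.0838 ≈ 8422 m/s.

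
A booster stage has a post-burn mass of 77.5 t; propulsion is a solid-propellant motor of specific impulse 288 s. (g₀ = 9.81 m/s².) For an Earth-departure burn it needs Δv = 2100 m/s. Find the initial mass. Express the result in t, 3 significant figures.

v_e = Isp · g₀ = 288 × 9.81 = 2825.3 m/s.
From the ideal rocket equation, m₀/m_f = exp(Δv / v_e) = exp(2100 / 2825.3) = exp(0.7433) = 2.1028.
m₀ = m_f × 2.1028 = 77.5 × 2.1028 = 162.967 t.

initial mass ≈ 163 t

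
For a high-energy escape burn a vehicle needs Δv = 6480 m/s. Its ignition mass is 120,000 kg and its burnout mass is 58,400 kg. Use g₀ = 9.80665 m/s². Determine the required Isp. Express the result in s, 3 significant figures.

ln(m₀/m_f) = ln(120000/58400) = ln(2.055) = 0.7202.
v_e = Δv / ln(m₀/m_f) = 6480 / 0.7202 = 8997.8 m/s.
Isp = v_e / g₀ = 8997.8 / 9.80665 = 917.5 s.

Isp ≈ 918 s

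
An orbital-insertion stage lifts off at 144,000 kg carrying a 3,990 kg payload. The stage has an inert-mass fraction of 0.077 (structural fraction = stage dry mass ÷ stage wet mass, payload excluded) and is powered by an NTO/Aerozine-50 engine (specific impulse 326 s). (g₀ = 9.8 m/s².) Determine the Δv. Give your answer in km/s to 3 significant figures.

Δv ≈ 7.28 km/s

Stage wet mass = m₀ − payload = 144,000 − 3,990 = 140,010 kg.
Stage dry mass = ε × stage wet mass = 0.077 × 140,010 = 10,780.8 kg.
Burnout mass m_f = stage dry + payload = 10,780.8 + 3,990 = 14,770.8 kg.
v_e = Isp · g₀ = 326 × 9.8 = 3194.8 m/s.
Using Δv = v_e ln(m₀/m_f): Δv = v_e · ln(144,000/14,770.8) = 3194.8 × ln(9.749) = 3194.8 × 2.2772 ≈ 7275 m/s.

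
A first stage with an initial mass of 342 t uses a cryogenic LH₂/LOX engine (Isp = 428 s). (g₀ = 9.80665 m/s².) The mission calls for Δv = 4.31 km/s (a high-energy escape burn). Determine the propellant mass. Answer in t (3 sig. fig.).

v_e = Isp · g₀ = 428 × 9.80665 = 4197.2 m/s.
From the ideal rocket equation, m₀/m_f = exp(Δv / v_e) = exp(4310 / 4197.2) = exp(1.0269) = 2.7923.
m_f = 342 / 2.7923 = 122.48 t, so propellant = m₀ − m_f = 342 − 122.48 = 219.52 t.

propellant mass ≈ 220 t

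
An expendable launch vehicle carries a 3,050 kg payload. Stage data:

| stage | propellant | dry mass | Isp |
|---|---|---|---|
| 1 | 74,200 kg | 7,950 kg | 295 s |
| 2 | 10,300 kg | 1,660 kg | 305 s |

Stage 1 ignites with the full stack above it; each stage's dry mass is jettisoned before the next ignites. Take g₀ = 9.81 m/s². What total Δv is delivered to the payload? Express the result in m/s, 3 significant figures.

Ignition mass of stage 1 = 74,200+7,950 + 10,300+1,660 + 3,050 = 97,160 kg.
Stage 1: m₀ = 97,160 kg, m_f = 97,160 − 74,200 = 22,960 kg; Δv = 295×9.81×ln(4.232) = 2894.0×1.4426 ≈ 4175 m/s.
Stage 2: m₀ = 15,010 kg, m_f = 15,010 − 10,300 = 4,710 kg; Δv = 305×9.81×ln(3.187) = 2992.1×1.1590 ≈ 3468 m/s.
Total Δv = 4175 + 3468 = 7643 m/s.

Δv ≈ 7640 m/s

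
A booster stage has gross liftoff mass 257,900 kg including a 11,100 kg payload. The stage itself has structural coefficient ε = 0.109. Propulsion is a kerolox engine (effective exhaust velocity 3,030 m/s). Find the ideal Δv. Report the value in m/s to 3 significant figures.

Δv ≈ 5800 m/s

Stage wet mass = m₀ − payload = 257,900 − 11,100 = 246,800 kg.
Stage dry mass = ε × stage wet mass = 0.109 × 246,800 = 26,901.2 kg.
Burnout mass m_f = stage dry + payload = 26,901.2 + 11,100 = 38,001.2 kg.
By the Tsiolkovsky rocket equation, Δv = v_e · ln(257,900/38,001.2) = 3030.0 × ln(6.787) = 3030.0 × 1.9150 ≈ 5802 m/s.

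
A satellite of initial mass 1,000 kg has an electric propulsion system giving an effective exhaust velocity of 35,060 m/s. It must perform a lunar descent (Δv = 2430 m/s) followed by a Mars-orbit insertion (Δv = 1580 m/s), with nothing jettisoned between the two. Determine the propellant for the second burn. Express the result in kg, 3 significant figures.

propellant for the second burn ≈ 41.1 kg

After the first burn: m = 1000 × exp(−2430/35060.0) = 1000 × 0.93304 = 933.04 kg.
After the second burn: m = 933.04 × exp(−1580/35060.0) = 933.04 × 0.95593 = 891.921 kg.
Second-burn propellant = 933.04 − 891.921 = 41.119 kg.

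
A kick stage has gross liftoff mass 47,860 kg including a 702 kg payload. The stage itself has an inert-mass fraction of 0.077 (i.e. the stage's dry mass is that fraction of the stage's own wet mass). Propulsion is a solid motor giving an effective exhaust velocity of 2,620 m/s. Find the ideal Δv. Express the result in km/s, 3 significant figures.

Stage wet mass = m₀ − payload = 47,860 − 702 = 47,158 kg.
Stage dry mass = ε × stage wet mass = 0.077 × 47,158 = 3,631.17 kg.
Burnout mass m_f = stage dry + payload = 3,631.17 + 702 = 4,333.17 kg.
Δv = v_e · ln(47,860/4,333.17) = 2620.0 × ln(11.05) = 2620.0 × 2.4020 ≈ 6293 m/s.

Δv ≈ 6.29 km/s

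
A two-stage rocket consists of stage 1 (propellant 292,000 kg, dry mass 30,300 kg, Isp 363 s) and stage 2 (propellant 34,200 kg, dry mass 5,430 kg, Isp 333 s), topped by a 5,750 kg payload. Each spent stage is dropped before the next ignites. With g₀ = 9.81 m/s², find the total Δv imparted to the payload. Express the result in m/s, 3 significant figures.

Ignition mass of stage 1 = 292,000+30,300 + 34,200+5,430 + 5,750 = 367,680 kg.
Stage 1: m₀ = 367,680 kg, m_f = 367,680 − 292,000 = 75,680 kg; Δv = 363×9.81×ln(4.858) = 3561.0×1.5807 ≈ 5629 m/s.
Stage 2: m₀ = 45,380 kg, m_f = 45,380 − 34,200 = 11,180 kg; Δv = 333×9.81×ln(4.059) = 3266.7×1.4009 ≈ 4577 m/s.
Total Δv = 5629 + 4577 = 10206 m/s.

Δv ≈ 10200 m/s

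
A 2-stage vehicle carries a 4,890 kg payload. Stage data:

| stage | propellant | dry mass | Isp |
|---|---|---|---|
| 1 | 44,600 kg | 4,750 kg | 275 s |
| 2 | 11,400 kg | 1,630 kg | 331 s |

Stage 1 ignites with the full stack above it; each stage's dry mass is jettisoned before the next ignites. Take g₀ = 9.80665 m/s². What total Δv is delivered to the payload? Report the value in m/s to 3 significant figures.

Δv ≈ 6220 m/s

Ignition mass of stage 1 = 44,600+4,750 + 11,400+1,630 + 4,890 = 67,270 kg.
Stage 1: m₀ = 67,270 kg, m_f = 67,270 − 44,600 = 22,670 kg; Δv = 275×9.80665×ln(2.967) = 2696.8×1.0877 ≈ 2933 m/s.
Stage 2: m₀ = 17,920 kg, m_f = 17,920 − 11,400 = 6,520 kg; Δv = 331×9.80665×ln(2.748) = 3246.0×1.0110 ≈ 3282 m/s.
Total Δv = 2933 + 3282 = 6215 m/s.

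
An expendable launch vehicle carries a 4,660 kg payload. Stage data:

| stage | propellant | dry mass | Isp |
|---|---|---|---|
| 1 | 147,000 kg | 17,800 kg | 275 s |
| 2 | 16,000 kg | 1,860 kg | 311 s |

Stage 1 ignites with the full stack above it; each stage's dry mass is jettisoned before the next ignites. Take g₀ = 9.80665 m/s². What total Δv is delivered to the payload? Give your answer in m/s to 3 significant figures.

Ignition mass of stage 1 = 147,000+17,800 + 16,000+1,860 + 4,660 = 187,320 kg.
Stage 1: m₀ = 187,320 kg, m_f = 187,320 − 147,000 = 40,320 kg; Δv = 275×9.80665×ln(4.646) = 2696.8×1.5360 ≈ 4142 m/s.
Stage 2: m₀ = 22,520 kg, m_f = 22,520 − 16,000 = 6,520 kg; Δv = 311×9.80665×ln(3.454) = 3049.9×1.2395 ≈ 3780 m/s.
Total Δv = 4142 + 3780 = 7922 m/s.

Δv ≈ 7920 m/s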